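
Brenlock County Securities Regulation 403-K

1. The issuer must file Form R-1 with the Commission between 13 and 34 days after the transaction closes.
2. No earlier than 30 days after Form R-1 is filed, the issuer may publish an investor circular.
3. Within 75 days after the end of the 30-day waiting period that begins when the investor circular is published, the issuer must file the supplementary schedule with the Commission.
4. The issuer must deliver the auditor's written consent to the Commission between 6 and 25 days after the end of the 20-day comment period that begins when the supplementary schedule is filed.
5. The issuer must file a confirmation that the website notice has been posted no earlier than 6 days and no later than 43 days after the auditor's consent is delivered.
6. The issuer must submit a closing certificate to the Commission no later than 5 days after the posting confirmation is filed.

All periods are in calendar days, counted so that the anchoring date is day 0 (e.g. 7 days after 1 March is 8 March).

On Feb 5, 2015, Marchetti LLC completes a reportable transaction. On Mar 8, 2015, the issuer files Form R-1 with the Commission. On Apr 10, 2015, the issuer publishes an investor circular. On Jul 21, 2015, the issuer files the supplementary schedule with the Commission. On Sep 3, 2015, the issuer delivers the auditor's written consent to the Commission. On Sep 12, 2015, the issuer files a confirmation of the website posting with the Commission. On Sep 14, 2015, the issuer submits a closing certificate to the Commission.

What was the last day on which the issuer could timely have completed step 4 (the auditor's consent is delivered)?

Sep 4, 2015

The supplementary schedule is filed on Jul 21, 2015; the 20-day comment period therefore ends Aug 10, 2015, and step 4 runs from that date. The window is 6–25 days after Aug 10, 2015; it closes on Sep 4, 2015.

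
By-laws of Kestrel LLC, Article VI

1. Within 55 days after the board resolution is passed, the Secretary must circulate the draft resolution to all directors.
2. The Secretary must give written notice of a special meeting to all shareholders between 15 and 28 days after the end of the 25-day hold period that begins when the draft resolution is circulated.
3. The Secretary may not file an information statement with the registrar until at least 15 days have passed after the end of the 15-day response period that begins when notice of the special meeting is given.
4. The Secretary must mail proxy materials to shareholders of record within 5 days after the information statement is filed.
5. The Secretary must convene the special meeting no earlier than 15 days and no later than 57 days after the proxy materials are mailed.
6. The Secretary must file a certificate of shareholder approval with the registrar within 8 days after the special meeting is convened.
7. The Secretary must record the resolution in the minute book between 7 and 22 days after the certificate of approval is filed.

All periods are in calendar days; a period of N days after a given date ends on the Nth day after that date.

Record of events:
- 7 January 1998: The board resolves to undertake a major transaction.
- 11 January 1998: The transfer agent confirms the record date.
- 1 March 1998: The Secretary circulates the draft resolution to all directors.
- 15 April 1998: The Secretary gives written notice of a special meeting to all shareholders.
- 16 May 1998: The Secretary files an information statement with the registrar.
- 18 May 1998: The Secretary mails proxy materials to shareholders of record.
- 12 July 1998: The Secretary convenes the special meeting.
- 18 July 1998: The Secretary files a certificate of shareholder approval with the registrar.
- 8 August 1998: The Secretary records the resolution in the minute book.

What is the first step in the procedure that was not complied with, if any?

None — every step was satisfied

Step 1: 55 days after 7 January 1998 (when the board resolution is passed) is 3 March 1998; done 1 March 1998 — timely.
Step 2: the window is 15–28 days after 26 March 1998 (end of the 25-day hold period, which began when the draft resolution is circulated on 1 March 1998), so 10 April 1998 through 23 April 1998; 15 April 1998 falls inside that range.
Step 3: the earliest permitted date is 15 days after 30 April 1998 (end of the 15-day response period, which began when notice of the special meeting is given on 15 April 1998), i.e. 15 May 1998; 16 May 1998 is on or after that date.
Step 4: 5 days after 16 May 1998 (when the information statement is filed) is 21 May 1998; completed 18 May 1998, before the deadline.
Step 5: the window is 15–57 days after 18 May 1998 (when the proxy materials are mailed), so 2 June 1998 through 14 July 1998; done 12 July 1998, which is between those dates.
Step 6: 8 days after 12 July 1998 (when the special meeting is convened) is 20 July 1998; done 18 July 1998 — timely.
Step 7: the window is 7–22 days after 18 July 1998 (when the certificate of approval is filed), so 25 July 1998 through 9 August 1998; done 8 August 1998, which is between those dates.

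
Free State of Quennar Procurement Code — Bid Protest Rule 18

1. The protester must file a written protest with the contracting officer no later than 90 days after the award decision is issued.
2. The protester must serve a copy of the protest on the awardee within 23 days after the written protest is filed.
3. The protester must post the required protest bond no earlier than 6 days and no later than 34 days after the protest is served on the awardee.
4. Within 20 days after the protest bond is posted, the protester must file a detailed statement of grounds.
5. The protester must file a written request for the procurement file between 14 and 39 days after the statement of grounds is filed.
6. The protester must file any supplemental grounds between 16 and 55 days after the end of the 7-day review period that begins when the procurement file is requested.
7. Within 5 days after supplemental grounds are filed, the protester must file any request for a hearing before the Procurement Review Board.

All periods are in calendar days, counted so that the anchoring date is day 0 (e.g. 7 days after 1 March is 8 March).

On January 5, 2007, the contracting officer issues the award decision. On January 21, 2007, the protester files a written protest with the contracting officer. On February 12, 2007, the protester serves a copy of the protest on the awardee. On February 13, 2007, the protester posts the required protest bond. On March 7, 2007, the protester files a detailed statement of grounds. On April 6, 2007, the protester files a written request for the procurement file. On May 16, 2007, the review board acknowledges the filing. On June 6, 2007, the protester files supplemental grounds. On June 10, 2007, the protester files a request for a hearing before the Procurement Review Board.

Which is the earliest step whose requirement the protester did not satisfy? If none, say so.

Step 3

(1) due by January 5, 2007 + 90 days = April 5, 2007; completed January 21, 2007, before the deadline.
(2) due by January 21, 2007 + 23 days = February 13, 2007; completed February 12, 2007, before the deadline.
(3) the permitted window runs from February 12, 2007 + 6 = February 18, 2007 to February 12, 2007 + 34 = March 18, 2007; done February 13, 2007 — 5 days before the window opened.
The analysis stops there.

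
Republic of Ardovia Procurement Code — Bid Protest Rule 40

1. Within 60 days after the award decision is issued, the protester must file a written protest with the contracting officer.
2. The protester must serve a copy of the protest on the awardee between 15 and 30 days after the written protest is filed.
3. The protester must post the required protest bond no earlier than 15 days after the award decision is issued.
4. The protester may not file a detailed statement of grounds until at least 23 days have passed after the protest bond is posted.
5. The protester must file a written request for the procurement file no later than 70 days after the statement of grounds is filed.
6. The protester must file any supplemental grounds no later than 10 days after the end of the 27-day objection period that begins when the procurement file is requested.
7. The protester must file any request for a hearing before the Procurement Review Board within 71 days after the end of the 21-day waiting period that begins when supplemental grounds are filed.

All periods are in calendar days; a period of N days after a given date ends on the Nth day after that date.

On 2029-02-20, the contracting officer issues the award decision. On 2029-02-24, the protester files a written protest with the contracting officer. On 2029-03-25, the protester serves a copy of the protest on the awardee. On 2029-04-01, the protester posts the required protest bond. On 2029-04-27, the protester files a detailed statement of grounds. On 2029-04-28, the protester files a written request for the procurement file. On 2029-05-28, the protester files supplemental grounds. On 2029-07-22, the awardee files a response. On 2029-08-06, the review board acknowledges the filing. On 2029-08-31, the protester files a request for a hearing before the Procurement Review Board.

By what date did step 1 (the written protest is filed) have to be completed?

2029-04-21

Step 1 runs from 2029-02-20, when the award decision is issued. 60 days after 2029-02-20 is 2029-04-21.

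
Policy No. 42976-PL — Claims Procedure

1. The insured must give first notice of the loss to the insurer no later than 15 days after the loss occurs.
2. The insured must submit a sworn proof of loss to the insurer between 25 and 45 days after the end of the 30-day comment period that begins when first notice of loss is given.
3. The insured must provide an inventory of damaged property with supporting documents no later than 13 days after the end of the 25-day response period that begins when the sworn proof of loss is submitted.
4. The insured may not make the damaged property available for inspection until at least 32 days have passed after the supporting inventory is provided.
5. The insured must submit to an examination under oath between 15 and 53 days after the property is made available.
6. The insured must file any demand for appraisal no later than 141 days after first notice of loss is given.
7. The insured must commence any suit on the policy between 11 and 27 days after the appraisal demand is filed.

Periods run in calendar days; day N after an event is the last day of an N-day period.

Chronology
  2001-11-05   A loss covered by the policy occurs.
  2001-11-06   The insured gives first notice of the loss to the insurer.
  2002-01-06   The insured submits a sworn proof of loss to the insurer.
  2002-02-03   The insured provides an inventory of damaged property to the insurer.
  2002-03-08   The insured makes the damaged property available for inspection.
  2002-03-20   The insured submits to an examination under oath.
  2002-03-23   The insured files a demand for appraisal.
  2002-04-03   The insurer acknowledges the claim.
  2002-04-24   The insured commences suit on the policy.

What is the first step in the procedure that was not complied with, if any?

(1) due by 2001-11-05 + 15 days = 2001-11-20; done 2001-11-06 — timely.
(2) the permitted window runs from 2001-12-06 + 25 = 2001-12-31 to 2001-12-06 + 45 = 2002-01-20; done 2002-01-06, which is between those dates.
(3) due by 2002-01-31 + 13 days = 2002-02-13; 2002-02-03 is within that limit.
(4) permitted from 2002-02-03 + 32 days = 2002-03-07 onward; 2002-03-08 is on or after that date.
(5) the permitted window runs from 2002-03-08 + 15 = 2002-03-23 to 2002-03-08 + 53 = 2002-04-30; 2002-03-20 is 3 days too early.

Step 5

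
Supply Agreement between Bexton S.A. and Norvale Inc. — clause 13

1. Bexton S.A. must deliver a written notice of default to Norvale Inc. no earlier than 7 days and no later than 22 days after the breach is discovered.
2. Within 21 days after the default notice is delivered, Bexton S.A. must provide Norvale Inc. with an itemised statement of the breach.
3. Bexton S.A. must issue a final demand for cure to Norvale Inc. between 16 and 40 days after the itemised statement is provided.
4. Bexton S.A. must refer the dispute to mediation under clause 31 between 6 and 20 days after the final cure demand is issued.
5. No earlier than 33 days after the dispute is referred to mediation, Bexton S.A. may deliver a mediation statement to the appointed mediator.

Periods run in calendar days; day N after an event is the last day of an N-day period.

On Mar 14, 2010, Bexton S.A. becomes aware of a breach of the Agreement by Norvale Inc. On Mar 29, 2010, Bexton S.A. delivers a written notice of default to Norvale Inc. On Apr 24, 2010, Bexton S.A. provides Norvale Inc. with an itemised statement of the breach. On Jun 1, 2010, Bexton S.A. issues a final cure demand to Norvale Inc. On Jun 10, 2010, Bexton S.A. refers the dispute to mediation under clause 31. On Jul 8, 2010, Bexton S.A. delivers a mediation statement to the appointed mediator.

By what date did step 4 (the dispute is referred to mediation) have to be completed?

Jun 21, 2010

Step 4 runs from Jun 1, 2010, when the final cure demand is issued. The window is 6–20 days after Jun 1, 2010; it closes on Jun 21, 2010.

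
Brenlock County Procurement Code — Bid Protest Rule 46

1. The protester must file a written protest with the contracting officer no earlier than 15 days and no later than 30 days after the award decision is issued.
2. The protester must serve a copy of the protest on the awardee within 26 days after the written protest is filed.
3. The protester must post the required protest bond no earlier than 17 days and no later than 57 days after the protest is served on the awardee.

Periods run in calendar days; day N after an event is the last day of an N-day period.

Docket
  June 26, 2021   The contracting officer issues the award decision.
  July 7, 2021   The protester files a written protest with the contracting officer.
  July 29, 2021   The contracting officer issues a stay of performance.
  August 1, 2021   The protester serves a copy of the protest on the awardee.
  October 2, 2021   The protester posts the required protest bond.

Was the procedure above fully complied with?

Step 1: the window is 15–30 days after June 26, 2021 (when the award decision is issued), so July 11, 2021 through July 26, 2021; July 7, 2021 is 4 days too early.
That is the first point of non-compliance.

No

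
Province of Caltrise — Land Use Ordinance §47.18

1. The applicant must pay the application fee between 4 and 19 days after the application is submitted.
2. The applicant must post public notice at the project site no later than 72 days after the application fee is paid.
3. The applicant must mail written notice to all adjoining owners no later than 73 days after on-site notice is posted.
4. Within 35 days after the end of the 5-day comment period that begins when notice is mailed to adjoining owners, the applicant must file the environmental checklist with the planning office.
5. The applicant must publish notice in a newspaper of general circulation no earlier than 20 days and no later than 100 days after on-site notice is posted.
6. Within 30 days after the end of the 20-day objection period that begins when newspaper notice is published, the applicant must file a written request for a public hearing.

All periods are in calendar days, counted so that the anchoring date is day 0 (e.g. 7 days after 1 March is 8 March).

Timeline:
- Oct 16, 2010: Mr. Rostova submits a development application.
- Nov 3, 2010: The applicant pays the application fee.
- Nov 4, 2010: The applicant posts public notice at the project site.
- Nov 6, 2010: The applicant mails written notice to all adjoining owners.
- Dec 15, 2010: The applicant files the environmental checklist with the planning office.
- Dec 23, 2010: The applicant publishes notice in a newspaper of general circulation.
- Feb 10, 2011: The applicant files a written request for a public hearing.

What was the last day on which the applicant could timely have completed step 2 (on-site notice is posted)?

Step 2 runs from Nov 3, 2010, when the application fee is paid. 72 days after Nov 3, 2010 is Jan 14, 2011.

Jan 14, 2011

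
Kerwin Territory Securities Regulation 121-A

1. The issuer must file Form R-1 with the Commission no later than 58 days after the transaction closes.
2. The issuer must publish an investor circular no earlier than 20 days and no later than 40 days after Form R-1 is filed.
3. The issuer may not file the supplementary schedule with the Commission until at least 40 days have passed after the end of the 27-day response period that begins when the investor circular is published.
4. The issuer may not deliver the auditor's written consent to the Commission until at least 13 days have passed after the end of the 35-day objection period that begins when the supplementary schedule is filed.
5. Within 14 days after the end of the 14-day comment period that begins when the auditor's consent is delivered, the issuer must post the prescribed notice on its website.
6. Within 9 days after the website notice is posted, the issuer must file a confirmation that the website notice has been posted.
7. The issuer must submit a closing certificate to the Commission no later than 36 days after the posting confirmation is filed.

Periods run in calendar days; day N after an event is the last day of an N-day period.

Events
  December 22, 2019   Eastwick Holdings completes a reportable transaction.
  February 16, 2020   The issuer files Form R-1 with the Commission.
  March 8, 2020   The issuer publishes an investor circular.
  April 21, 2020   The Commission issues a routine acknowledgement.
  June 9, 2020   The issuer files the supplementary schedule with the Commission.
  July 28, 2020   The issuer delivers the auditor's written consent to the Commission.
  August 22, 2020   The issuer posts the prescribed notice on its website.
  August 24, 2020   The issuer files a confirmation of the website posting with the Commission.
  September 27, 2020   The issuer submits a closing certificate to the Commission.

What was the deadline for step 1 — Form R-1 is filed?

February 18, 2020

Step 1 runs from December 22, 2019, when the transaction closes. 58 days after December 22, 2019 is February 18, 2020.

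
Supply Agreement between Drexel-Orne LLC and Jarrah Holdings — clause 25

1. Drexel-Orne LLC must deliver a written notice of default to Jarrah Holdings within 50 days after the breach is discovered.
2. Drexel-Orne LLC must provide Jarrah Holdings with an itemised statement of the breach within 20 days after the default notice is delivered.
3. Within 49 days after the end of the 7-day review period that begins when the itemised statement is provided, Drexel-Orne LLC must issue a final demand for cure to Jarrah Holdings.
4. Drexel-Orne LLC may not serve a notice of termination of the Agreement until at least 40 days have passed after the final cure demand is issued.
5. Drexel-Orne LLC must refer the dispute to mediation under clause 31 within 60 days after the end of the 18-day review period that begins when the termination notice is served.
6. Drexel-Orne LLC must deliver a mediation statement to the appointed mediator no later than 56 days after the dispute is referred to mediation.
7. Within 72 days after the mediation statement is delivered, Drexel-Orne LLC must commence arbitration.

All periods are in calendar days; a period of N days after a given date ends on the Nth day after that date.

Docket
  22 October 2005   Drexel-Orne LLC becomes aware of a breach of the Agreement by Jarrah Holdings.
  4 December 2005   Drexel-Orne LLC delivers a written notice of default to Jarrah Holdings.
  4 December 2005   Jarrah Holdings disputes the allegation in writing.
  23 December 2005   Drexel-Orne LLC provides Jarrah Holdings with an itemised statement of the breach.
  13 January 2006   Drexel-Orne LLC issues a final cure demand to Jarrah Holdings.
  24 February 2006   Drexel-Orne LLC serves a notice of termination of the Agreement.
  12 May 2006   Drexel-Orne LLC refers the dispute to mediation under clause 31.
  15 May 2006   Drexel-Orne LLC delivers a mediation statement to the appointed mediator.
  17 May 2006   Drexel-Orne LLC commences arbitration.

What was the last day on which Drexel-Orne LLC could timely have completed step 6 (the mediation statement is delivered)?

Step 6 runs from 12 May 2006, when the dispute is referred to mediation. 56 days after 12 May 2006 is 7 July 2006.

7 July 2006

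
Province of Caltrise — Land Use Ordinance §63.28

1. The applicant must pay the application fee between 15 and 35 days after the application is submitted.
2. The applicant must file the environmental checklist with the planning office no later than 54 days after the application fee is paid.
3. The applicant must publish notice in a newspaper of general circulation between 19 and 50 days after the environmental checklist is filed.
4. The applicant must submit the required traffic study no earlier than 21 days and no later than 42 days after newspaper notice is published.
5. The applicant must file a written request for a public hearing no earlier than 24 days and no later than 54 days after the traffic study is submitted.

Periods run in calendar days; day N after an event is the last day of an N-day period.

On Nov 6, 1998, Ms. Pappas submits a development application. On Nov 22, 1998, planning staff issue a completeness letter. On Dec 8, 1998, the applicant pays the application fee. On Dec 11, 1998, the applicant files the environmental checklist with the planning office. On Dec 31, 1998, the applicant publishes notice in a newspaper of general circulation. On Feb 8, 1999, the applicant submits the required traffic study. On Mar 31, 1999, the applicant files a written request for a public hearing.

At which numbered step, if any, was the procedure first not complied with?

None — every step was satisfied

Step 1 — 15 and 35 days from Nov 6, 1998 (when the application is submitted) are Nov 21, 1998 and Dec 11, 1998 respectively; done Dec 8, 1998, which is between those dates.
Step 2 — counting 54 days from Dec 8, 1998 (when the application fee is paid) gives a deadline of Jan 31, 1999; completed Dec 11, 1998, before the deadline.
Step 3 — 19 and 50 days from Dec 11, 1998 (when the environmental checklist is filed) are Dec 30, 1998 and Jan 30, 1999 respectively; done Dec 31, 1998, which is between those dates.
Step 4 — 21 and 42 days from Dec 31, 1998 (when newspaper notice is published) are Jan 21, 1999 and Feb 11, 1999 respectively; done Feb 8, 1999, which is between those dates.
Step 5 — 24 and 54 days from Feb 8, 1999 (when the traffic study is submitted) are Mar 4, 1999 and Apr 3, 1999 respectively; done Mar 31, 1999, which is between those dates.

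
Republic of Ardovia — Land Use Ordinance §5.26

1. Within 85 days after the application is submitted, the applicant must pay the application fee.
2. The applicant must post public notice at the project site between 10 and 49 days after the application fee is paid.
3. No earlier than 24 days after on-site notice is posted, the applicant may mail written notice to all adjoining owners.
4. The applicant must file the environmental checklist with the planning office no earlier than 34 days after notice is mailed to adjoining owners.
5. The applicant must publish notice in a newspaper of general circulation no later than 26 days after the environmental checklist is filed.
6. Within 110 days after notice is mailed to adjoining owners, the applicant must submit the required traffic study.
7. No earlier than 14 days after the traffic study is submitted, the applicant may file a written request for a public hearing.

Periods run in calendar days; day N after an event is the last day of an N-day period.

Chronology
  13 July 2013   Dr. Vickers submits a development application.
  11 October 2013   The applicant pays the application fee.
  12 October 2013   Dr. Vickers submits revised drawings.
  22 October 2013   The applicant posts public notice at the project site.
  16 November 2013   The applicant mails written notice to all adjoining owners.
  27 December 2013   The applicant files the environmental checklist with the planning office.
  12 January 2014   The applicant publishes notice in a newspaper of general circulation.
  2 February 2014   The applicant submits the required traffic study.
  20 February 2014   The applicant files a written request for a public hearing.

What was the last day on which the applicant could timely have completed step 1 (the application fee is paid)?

6 October 2013

Step 1 runs from 13 July 2013, when the application is submitted. 85 days after 13 July 2013 is 6 October 2013.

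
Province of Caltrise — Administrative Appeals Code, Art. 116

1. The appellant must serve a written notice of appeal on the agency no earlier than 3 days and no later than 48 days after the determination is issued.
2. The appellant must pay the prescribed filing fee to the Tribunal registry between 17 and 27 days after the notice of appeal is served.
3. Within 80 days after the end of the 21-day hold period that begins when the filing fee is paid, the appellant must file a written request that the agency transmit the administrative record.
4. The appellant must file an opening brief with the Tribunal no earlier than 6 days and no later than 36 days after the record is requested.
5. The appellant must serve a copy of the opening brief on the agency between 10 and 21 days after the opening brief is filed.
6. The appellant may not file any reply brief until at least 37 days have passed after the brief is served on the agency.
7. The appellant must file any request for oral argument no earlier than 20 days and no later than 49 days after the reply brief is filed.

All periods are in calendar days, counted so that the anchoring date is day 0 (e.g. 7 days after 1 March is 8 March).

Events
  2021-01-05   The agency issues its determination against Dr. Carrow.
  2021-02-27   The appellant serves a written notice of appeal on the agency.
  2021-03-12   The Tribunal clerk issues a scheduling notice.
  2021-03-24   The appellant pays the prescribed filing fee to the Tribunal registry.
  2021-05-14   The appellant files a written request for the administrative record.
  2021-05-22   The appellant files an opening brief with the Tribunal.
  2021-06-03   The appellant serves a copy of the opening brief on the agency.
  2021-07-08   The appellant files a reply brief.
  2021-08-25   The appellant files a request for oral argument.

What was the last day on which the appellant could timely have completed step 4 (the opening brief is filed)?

2021-06-19

Step 4 runs from 2021-05-14, when the record is requested. The window is 6–36 days after 2021-05-14; it closes on 2021-06-19.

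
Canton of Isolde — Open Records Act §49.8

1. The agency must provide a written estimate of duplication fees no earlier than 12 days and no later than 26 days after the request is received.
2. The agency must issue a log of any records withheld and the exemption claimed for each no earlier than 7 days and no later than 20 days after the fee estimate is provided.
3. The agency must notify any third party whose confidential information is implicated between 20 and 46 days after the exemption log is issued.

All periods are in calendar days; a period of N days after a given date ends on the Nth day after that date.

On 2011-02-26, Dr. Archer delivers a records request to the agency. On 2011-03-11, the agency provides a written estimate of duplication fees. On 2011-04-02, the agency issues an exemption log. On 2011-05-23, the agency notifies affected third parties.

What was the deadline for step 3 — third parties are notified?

2011-05-18

Step 3 runs from 2011-04-02, when the exemption log is issued. The window is 20–46 days after 2011-04-02; it closes on 2011-05-18.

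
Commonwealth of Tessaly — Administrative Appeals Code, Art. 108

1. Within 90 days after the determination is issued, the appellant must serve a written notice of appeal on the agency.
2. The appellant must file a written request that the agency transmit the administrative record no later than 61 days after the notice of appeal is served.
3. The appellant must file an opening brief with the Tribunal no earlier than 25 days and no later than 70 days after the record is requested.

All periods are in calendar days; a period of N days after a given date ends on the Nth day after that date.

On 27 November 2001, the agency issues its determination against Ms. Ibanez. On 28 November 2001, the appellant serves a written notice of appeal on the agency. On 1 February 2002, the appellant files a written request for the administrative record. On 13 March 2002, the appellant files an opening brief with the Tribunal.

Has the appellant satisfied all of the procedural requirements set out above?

No

Step 1 — counting 90 days from 27 November 2001 (when the determination is issued) gives a deadline of 25 February 2002; completed 28 November 2001, before the deadline.
Step 2 — counting 61 days from 28 November 2001 (when the notice of appeal is served) gives a deadline of 28 January 2002; not done until 1 February 2002, 4 days after the deadline.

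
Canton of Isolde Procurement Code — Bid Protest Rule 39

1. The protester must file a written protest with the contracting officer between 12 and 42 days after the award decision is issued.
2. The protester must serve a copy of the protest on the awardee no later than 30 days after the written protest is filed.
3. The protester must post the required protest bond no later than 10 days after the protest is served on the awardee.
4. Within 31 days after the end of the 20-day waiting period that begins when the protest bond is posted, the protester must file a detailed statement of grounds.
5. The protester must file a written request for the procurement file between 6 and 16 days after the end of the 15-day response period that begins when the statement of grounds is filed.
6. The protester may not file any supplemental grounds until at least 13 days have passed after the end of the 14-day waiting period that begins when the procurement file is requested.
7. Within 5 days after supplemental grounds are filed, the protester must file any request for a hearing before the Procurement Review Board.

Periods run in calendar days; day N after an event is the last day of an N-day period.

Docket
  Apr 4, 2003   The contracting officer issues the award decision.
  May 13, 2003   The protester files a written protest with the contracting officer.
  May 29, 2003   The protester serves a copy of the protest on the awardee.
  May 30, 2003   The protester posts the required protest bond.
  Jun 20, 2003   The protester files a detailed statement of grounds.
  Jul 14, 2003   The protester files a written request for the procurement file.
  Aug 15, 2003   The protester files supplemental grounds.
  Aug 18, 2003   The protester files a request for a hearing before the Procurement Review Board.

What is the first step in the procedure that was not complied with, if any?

None — every step was satisfied

(1) the permitted window runs from Apr 4, 2003 + 12 = Apr 16, 2003 to Apr 4, 2003 + 42 = May 16, 2003; done May 13, 2003 — within the window.
(2) due by May 13, 2003 + 30 days = Jun 12, 2003; completed May 29, 2003, before the deadline.
(3) due by May 29, 2003 + 10 days = Jun 8, 2003; May 30, 2003 is within that limit.
(4) due by Jun 19, 2003 + 31 days = Jul 20, 2003; Jun 20, 2003 is within that limit.
(5) the permitted window runs from Jul 5, 2003 + 6 = Jul 11, 2003 to Jul 5, 2003 + 16 = Jul 21, 2003; done Jul 14, 2003 — within the window.
(6) permitted from Jul 28, 2003 + 13 days = Aug 10, 2003 onward; Aug 15, 2003 is on or after that date.
(7) due by Aug 15, 2003 + 5 days = Aug 20, 2003; completed Aug 18, 2003, before the deadline.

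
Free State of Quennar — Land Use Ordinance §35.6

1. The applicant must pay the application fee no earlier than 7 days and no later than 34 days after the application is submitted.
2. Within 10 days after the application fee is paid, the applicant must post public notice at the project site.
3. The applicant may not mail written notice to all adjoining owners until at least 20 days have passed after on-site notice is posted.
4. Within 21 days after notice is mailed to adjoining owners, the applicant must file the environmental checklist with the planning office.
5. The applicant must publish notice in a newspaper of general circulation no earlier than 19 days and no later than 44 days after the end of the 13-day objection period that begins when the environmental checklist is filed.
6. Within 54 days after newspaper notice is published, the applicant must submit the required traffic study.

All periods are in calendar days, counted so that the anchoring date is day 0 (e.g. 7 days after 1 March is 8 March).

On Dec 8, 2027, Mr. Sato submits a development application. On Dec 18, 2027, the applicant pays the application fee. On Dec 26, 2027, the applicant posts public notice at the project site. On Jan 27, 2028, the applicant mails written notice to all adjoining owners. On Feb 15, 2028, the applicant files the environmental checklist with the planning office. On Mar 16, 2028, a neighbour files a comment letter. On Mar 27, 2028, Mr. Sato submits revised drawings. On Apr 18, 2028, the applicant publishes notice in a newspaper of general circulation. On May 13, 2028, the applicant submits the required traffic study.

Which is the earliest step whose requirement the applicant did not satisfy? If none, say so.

Step 5

(1) the permitted window runs from Dec 8, 2027 + 7 = Dec 15, 2027 to Dec 8, 2027 + 34 = Jan 11, 2028; done Dec 18, 2027 — within the window.
(2) due by Dec 18, 2027 + 10 days = Dec 28, 2027; Dec 26, 2027 is within that limit.
(3) permitted from Dec 26, 2027 + 20 days = Jan 15, 2028 onward; done Jan 27, 2028, after the minimum wait.
(4) due by Jan 27, 2028 + 21 days = Feb 17, 2028; done Feb 15, 2028 — timely.
(5) the permitted window runs from Feb 28, 2028 + 19 = Mar 18, 2028 to Feb 28, 2028 + 44 = Apr 12, 2028; done Apr 18, 2028 — 6 days after the window closed.
The procedure was therefore not followed at step 5.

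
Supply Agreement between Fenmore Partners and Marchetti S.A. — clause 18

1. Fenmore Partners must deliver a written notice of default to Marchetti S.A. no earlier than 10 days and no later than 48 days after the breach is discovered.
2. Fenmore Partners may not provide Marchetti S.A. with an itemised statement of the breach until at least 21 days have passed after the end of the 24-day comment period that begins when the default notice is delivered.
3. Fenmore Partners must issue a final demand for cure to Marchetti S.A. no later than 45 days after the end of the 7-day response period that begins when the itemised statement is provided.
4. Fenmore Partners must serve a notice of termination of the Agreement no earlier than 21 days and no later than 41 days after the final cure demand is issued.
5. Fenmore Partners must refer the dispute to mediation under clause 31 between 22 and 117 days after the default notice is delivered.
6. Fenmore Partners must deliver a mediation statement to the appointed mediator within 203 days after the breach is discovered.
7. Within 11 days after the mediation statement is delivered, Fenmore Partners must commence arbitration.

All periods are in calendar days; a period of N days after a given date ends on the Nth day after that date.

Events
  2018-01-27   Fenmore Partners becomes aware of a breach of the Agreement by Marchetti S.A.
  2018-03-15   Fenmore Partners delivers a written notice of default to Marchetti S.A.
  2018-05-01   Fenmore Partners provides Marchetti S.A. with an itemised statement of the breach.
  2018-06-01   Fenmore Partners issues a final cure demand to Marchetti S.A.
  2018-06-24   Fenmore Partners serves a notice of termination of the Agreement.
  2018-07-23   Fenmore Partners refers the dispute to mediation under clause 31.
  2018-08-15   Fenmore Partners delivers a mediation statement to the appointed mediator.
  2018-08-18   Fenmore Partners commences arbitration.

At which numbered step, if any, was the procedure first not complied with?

Step 5

(1) the permitted window runs from 2018-01-27 + 10 = 2018-02-06 to 2018-01-27 + 48 = 2018-03-16; done 2018-03-15, which is between those dates.
(2) permitted from 2018-04-08 + 21 days = 2018-04-29 onward; 2018-05-01 is on or after that date.
(3) due by 2018-05-08 + 45 days = 2018-06-22; 2018-06-01 is within that limit.
(4) the permitted window runs from 2018-06-01 + 21 = 2018-06-22 to 2018-06-01 + 41 = 2018-07-12; 2018-06-24 falls inside that range.
(5) the permitted window runs from 2018-03-15 + 22 = 2018-04-06 to 2018-03-15 + 117 = 2018-07-10; 2018-07-23 is 13 days past the end of the window.
Later steps need not be reached.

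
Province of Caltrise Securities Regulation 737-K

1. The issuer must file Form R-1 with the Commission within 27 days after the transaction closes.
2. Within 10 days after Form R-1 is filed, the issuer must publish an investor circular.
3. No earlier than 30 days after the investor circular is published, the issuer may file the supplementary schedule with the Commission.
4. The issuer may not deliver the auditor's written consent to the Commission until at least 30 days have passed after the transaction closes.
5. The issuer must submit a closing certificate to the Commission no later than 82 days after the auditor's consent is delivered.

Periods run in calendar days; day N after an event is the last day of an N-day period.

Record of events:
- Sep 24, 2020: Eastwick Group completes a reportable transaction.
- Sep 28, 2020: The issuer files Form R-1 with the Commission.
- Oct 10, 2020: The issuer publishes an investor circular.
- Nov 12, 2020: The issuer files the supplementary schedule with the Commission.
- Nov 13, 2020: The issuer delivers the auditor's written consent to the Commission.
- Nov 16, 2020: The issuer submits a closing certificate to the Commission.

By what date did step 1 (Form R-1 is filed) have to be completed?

Oct 21, 2020

Step 1 runs from Sep 24, 2020, when the transaction closes. 27 days after Sep 24, 2020 is Oct 21, 2020.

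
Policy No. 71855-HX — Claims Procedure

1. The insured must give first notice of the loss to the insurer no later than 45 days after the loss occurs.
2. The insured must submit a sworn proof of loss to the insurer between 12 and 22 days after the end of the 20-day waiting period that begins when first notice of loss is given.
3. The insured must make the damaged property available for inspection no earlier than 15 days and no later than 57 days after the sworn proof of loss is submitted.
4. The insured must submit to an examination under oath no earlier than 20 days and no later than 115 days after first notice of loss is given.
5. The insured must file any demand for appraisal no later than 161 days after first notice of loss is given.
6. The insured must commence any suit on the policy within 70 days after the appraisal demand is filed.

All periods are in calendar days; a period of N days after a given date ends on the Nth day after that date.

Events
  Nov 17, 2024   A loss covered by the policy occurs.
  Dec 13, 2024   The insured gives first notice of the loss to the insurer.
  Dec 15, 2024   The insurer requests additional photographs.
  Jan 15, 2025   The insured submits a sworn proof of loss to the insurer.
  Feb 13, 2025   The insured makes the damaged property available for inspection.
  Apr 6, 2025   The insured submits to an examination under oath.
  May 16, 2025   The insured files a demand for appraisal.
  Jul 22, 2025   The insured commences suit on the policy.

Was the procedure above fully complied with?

Step 1: 45 days after Nov 17, 2024 (when the loss occurs) is Jan 1, 2025; done Dec 13, 2024 — timely.
Step 2: the window is 12–22 days after Jan 2, 2025 (end of the 20-day waiting period, which began when first notice of loss is given on Dec 13, 2024), so Jan 14, 2025 through Jan 24, 2025; Jan 15, 2025 falls inside that range.
Step 3: the window is 15–57 days after Jan 15, 2025 (when the sworn proof of loss is submitted), so Jan 30, 2025 through Mar 13, 2025; done Feb 13, 2025, which is between those dates.
Step 4: the window is 20–115 days after Dec 13, 2024 (when first notice of loss is given), so Jan 2, 2025 through Apr 7, 2025; done Apr 6, 2025, which is between those dates.
Step 5: 161 days after Dec 13, 2024 (when first notice of loss is given) is May 23, 2025; completed May 16, 2025, before the deadline.
Step 6: 70 days after May 16, 2025 (when the appraisal demand is filed) is Jul 25, 2025; Jul 22, 2025 is within that limit.

Yes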